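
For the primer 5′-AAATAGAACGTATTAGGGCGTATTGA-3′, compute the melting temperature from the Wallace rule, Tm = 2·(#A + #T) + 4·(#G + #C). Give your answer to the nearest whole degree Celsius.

70°C

Base counts: A=10, T=7, G=7, C=2 (length 26).
Tm = 2·(10+7) + 4·(7+2) = 2·17 + 4·9 = 34 + 36 = 70°C.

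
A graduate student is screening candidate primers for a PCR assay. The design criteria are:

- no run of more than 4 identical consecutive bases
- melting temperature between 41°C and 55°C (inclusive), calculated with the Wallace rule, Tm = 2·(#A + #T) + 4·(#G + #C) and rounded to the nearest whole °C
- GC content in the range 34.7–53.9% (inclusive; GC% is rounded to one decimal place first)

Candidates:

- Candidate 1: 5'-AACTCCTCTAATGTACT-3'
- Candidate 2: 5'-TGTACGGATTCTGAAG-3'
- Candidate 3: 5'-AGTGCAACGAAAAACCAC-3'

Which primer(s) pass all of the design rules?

Candidate 1 and Candidate 2.

Candidate 1 (17 nt, A=5 T=6 G=1 C=5): longest run = 2 ✓; Tm = 2·11 + 4·6 = 46°C ✓; GC 6/17 = 35.3% ✓ — passes.
Candidate 2 (16 nt, A=4 T=5 G=5 C=2): longest run = 2 ✓; Tm = 2·9 + 4·7 = 46°C ✓; GC 7/16 = 43.8% ✓ — passes.
Candidate 3 (18 nt, A=9 T=1 G=3 C=5): longest run = 5, exceeds 4 ✗; Tm = 2·10 + 4·8 = 52°C ✓; GC 8/18 = 44.4% ✓ — fails.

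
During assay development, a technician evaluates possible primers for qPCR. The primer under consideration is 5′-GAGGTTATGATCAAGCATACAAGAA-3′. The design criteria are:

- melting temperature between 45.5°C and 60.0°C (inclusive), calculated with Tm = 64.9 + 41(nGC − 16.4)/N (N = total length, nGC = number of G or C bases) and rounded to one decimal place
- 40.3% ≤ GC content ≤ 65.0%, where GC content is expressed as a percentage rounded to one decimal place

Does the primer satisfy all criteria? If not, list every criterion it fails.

Base counts: A=11, T=5, G=6, C=3 (length 25).
Tm: Tm = 64.9 + 41·(9 − 16.4)/25 = 52.8°C ✓
GC content: GC 9/25 = 36.0%, outside 40.3–65.0% ✗

Fails: GC content.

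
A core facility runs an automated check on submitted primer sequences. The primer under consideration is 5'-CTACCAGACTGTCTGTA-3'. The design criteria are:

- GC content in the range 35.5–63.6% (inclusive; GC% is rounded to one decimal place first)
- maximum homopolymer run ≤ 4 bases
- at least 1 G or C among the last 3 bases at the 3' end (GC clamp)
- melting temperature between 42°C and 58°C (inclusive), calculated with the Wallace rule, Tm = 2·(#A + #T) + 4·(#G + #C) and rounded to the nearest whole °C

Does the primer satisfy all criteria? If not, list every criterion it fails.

Meets all criteria.

Base counts: A=4, T=5, G=3, C=5 (length 17).
GC content: GC 8/17 = 47.1% ✓
homopolymer run: longest run = 2 ✓
GC clamp: 3' end GTA has 1 G/C ✓
Tm: Tm = 2·9 + 4·8 = 50°C ✓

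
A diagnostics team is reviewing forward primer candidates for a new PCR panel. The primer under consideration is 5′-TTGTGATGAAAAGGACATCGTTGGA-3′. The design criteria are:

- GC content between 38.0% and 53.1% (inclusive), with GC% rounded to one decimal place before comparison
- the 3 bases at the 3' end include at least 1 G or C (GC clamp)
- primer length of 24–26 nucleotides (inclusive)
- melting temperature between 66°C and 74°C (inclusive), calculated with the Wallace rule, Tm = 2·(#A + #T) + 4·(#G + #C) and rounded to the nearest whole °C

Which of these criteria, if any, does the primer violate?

Meets all criteria.

Base counts: A=8, T=7, G=8, C=2 (length 25).
GC content: GC 10/25 = 40.0% ✓
GC clamp: 3' end GGA has 2 G/C ✓
length: length 25 ✓
Tm: Tm = 2·15 + 4·10 = 70°C ✓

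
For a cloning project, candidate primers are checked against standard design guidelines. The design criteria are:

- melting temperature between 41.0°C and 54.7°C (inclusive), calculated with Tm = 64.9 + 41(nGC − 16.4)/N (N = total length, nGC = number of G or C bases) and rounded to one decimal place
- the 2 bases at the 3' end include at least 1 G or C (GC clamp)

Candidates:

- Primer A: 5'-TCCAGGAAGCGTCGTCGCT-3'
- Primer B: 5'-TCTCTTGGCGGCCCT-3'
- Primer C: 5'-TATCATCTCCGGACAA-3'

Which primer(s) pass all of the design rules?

Primer B only.

Primer A (19 nt, A=3 T=4 G=6 C=6): Tm = 64.9 + 41·(12 − 16.4)/19 = 55.4°C, outside 41.0–54.7°C ✗; 3' end CT has 1 G/C ✓ — fails.
Primer B (15 nt, A=0 T=5 G=4 C=6): Tm = 64.9 + 41·(10 − 16.4)/15 = 47.4°C ✓; 3' end CT has 1 G/C ✓ — passes.
Primer C (16 nt, A=5 T=4 G=2 C=5): Tm = 64.9 + 41·(7 − 16.4)/16 = 40.8°C, outside 41.0–54.7°C ✗; 3' end AA has 0 G/C, need ≥1 ✗ — fails.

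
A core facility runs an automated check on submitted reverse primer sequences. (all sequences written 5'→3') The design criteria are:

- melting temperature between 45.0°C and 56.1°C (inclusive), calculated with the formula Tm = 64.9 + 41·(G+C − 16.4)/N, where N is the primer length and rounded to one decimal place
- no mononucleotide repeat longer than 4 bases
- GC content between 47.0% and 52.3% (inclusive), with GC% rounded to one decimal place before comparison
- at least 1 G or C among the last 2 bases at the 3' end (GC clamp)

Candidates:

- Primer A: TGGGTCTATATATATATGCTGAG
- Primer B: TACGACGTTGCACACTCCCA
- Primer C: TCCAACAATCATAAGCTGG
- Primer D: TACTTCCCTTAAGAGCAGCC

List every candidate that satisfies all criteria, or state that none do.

Primer A (23 nt, A=6 T=9 G=6 C=2): Tm = 64.9 + 41·(8 − 16.4)/23 = 49.9°C ✓; longest run = 3 ✓; GC 8/23 = 34.8%, outside 47.0–52.3% ✗; 3' end AG has 1 G/C ✓ — fails.
Primer B (20 nt, A=5 T=4 G=3 C=8): Tm = 64.9 + 41·(11 − 16.4)/20 = 53.8°C ✓; longest run = 3 ✓; GC 11/20 = 55.0%, outside 47.0–52.3% ✗; 3' end CA has 1 G/C ✓ — fails.
Primer C (19 nt, A=7 T=4 G=3 C=5): Tm = 64.9 + 41·(8 − 16.4)/19 = 46.8°C ✓; longest run = 2 ✓; GC 8/19 = 42.1%, outside 47.0–52.3% ✗; 3' end GG has 2 G/C ✓ — fails.
Primer D (20 nt, A=5 T=5 G=3 C=7): Tm = 64.9 + 41·(10 − 16.4)/20 = 51.8°C ✓; longest run = 3 ✓; GC 10/20 = 50.0% ✓; 3' end CC has 2 G/C ✓ — passes.

Primer D only.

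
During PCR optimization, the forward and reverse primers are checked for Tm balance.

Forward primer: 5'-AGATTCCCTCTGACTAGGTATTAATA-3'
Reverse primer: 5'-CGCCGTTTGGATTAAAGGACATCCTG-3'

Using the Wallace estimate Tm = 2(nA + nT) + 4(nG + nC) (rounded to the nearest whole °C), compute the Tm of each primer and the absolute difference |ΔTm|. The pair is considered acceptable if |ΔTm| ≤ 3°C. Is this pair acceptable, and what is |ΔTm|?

|ΔTm| = 8°C; the pair is not acceptable.

Forward: A=8 T=9 G=4 C=5 → Tm = 2·17 + 4·9 = 70°C.
Reverse: A=6 T=7 G=7 C=6 → Tm = 2·13 + 4·13 = 78°C.
|ΔTm| = |70 − 78| = 8°C, > 3°C.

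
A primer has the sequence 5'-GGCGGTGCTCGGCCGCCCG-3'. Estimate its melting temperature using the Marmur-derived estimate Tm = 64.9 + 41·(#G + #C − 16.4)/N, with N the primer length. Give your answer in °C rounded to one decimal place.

Base counts: A=0, T=2, G=9, C=8; G+C = 17, N = 19.
Tm = 64.9 + 41·(17 − 16.4)/19 = 64.9 + 24.60/19 = 66.2°C.

66.2°C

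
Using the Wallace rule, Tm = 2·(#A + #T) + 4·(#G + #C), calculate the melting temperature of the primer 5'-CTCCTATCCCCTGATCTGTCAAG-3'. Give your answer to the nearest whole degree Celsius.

Base counts: A=4, T=7, G=3, C=9 (length 23).
Tm = 2·(4+7) + 4·(3+9) = 2·11 + 4·12 = 22 + 48 = 70°C.

70°C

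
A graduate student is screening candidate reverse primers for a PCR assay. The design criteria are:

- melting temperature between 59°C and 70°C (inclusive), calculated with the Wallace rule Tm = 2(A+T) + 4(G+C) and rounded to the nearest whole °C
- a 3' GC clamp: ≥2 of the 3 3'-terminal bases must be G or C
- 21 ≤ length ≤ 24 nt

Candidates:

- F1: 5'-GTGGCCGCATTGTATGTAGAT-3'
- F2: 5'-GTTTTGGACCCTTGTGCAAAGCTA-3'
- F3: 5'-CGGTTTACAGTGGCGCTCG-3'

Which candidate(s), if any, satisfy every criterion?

F1 (21 nt, A=4 T=7 G=7 C=3): Tm = 2·11 + 4·10 = 62°C ✓; 3' end GAT has 1 G/C, need ≥2 ✗; length 21 ✓ — fails.
F2 (24 nt, A=5 T=8 G=6 C=5): Tm = 2·13 + 4·11 = 70°C ✓; 3' end CTA has 1 G/C, need ≥2 ✗; length 24 ✓ — fails.
F3 (19 nt, A=2 T=5 G=7 C=5): Tm = 2·7 + 4·12 = 62°C ✓; 3' end TCG has 2 G/C ✓; length 19, outside 21–24 ✗ — fails.

None of the candidates satisfy all criteria.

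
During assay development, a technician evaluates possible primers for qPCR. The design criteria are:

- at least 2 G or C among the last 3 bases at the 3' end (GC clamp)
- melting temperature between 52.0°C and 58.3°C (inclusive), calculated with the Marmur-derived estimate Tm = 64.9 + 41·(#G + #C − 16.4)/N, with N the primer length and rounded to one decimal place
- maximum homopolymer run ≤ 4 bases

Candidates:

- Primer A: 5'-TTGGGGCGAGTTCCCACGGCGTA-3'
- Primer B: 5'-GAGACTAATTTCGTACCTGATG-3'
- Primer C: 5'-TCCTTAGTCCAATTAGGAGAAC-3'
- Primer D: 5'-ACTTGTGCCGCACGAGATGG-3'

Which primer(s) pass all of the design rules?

Primer D only.

Primer A (23 nt, A=3 T=5 G=9 C=6): 3' end GTA has 1 G/C, need ≥2 ✗; Tm = 64.9 + 41·(15 − 16.4)/23 = 62.4°C, outside 52.0–58.3°C ✗; longest run = 4 ✓ — fails.
Primer B (22 nt, A=6 T=7 G=5 C=4): 3' end ATG has 1 G/C, need ≥2 ✗; Tm = 64.9 + 41·(9 − 16.4)/22 = 51.1°C, outside 52.0–58.3°C ✗; longest run = 3 ✓ — fails.
Primer C (22 nt, A=7 T=6 G=4 C=5): 3' end AAC has 1 G/C, need ≥2 ✗; Tm = 64.9 + 41·(9 − 16.4)/22 = 51.1°C, outside 52.0–58.3°C ✗; longest run = 2 ✓ — fails.
Primer D (20 nt, A=4 T=4 G=7 C=5): 3' end TGG has 2 G/C ✓; Tm = 64.9 + 41·(12 − 16.4)/20 = 55.9°C ✓; longest run = 2 ✓ — passes.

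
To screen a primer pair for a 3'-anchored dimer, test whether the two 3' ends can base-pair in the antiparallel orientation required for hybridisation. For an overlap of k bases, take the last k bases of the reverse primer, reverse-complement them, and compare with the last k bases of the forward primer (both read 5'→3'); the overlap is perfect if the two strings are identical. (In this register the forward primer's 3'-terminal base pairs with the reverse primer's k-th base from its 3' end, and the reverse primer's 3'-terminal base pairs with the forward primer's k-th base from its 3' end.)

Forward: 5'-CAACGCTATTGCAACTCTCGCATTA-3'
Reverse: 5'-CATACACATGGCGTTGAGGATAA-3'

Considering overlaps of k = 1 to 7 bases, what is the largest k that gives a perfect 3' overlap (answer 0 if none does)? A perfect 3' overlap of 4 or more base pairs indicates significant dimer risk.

Last 7 bases (5'→3') — forward …CGCATTA, reverse …AGGATAA.
Reverse complement of the reverse primer's last 7 bases: TTATCCT; its first k bases are the reverse complement of the reverse primer's last k bases, so a perfect k-base overlap needs the forward primer's last k bases to equal them.
Comparing (forward last k vs required): k=1: A vs T ✗; k=2: TA vs TT ✗; k=3: TTA vs TTA ✓; k=4: ATTA vs TTAT ✗; k=5: CATTA vs TTATC ✗; k=6: GCATTA vs TTATCC ✗; k=7: CGCATTA vs TTATCCT ✗.
Only k = 3 is perfect, so the longest perfect 3' overlap is 3.

Longest perfect overlap: 3 complementary base pairs; below the dimer-risk threshold (threshold 4).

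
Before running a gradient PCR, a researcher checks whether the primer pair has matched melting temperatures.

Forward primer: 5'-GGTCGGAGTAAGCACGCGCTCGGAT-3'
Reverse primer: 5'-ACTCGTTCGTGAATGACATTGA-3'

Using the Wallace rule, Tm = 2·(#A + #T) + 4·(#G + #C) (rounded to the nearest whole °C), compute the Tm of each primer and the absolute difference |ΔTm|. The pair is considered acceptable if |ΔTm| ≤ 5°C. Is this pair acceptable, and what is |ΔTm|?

Forward: A=5 T=4 G=10 C=6 → Tm = 2·9 + 4·16 = 82°C.
Reverse: A=6 T=7 G=5 C=4 → Tm = 2·13 + 4·9 = 62°C.
|ΔTm| = |82 − 62| = 20°C, > 5°C.

|ΔTm| = 20°C; the pair is not acceptable.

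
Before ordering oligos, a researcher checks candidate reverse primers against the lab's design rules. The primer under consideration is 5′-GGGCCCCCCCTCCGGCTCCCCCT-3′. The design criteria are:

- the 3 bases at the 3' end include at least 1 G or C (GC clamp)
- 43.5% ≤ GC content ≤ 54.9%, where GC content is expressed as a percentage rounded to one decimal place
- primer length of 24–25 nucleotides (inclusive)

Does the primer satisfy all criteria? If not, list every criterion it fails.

Fails: GC content, length.

Base counts: A=0, T=3, G=5, C=15 (length 23).
GC clamp: 3' end CCT has 2 G/C ✓
GC content: GC 20/23 = 87.0%, outside 43.5–54.9% ✗
length: length 23, outside 24–25 ✗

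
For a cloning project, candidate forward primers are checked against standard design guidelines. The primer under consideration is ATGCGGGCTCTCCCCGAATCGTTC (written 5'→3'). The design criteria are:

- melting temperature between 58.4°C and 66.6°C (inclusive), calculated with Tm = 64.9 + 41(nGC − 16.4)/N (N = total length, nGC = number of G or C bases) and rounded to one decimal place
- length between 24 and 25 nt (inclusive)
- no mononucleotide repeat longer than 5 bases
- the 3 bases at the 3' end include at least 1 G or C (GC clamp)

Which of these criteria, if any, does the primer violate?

Meets all criteria.

Base counts: A=3, T=6, G=6, C=9 (length 24).
Tm: Tm = 64.9 + 41·(15 − 16.4)/24 = 62.5°C ✓
length: length 24 ✓
homopolymer run: longest run = 4 ✓
GC clamp: 3' end TTC has 1 G/C ✓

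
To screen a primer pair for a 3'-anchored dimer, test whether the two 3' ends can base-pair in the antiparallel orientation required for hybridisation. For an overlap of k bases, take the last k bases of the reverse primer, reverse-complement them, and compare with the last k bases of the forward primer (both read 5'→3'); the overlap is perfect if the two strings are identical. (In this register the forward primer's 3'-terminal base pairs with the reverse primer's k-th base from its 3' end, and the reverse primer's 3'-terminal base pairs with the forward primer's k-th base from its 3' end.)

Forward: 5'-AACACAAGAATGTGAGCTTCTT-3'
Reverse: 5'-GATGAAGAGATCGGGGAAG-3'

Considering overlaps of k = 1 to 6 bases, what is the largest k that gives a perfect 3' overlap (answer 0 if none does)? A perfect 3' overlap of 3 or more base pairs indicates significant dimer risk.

Longest perfect overlap: 3 complementary base pairs; significant dimer risk (threshold 3).

Last 6 bases (5'→3') — forward …CTTCTT, reverse …GGGAAG.
Reverse complement of the reverse primer's last 6 bases: CTTCCC; its first k bases are the reverse complement of the reverse primer's last k bases, so a perfect k-base overlap needs the forward primer's last k bases to equal them.
Comparing (forward last k vs required): k=1: T vs C ✗; k=2: TT vs CT ✗; k=3: CTT vs CTT ✓; k=4: TCTT vs CTTC ✗; k=5: TTCTT vs CTTCC ✗; k=6: CTTCTT vs CTTCCC ✗.
Only k = 3 is perfect, so the longest perfect 3' overlap is 3.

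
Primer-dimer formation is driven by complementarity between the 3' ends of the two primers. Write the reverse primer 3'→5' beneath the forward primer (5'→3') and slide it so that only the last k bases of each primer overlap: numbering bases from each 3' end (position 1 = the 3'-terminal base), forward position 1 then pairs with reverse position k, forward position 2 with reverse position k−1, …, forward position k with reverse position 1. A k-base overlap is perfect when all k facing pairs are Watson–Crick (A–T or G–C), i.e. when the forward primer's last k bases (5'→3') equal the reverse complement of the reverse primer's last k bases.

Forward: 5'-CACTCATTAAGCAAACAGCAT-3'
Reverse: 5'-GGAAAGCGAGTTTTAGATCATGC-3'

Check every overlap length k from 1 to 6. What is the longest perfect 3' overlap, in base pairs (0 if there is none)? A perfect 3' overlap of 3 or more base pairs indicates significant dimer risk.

Longest perfect overlap: 4 complementary base pairs; significant dimer risk (threshold 3).

Last 6 bases (5'→3') — forward …CAGCAT, reverse …TCATGC.
Reverse complement of the reverse primer's last 6 bases: GCATGA; its first k bases are the reverse complement of the reverse primer's last k bases, so a perfect k-base overlap needs the forward primer's last k bases to equal them.
Comparing (forward last k vs required): k=1: T vs G ✗; k=2: AT vs GC ✗; k=3: CAT vs GCA ✗; k=4: GCAT vs GCAT ✓; k=5: AGCAT vs GCATG ✗; k=6: CAGCAT vs GCATGA ✗.
Only k = 4 is perfect, so the longest perfect 3' overlap is 4.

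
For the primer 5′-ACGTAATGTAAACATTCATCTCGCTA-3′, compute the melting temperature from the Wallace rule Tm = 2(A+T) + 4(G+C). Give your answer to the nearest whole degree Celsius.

70°C

Base counts: A=9, T=8, G=3, C=6 (length 26).
Tm = 2·(9+8) + 4·(3+6) = 2·17 + 4·9 = 34 + 36 = 70°C.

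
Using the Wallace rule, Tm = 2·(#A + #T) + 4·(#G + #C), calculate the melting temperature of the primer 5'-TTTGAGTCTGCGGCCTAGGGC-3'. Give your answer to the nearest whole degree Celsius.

Base counts: A=2, T=6, G=8, C=5 (length 21).
Tm = 2·(2+6) + 4·(8+5) = 2·8 + 4·13 = 16 + 52 = 68°C.

68°C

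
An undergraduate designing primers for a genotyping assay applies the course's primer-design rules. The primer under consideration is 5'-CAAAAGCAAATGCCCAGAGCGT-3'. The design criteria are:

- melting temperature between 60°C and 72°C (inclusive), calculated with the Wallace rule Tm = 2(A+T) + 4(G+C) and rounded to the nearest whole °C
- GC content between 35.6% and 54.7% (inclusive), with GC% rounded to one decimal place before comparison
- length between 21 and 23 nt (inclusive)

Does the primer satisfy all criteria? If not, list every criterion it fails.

Meets all criteria.

Base counts: A=9, T=2, G=5, C=6 (length 22).
Tm: Tm = 2·11 + 4·11 = 66°C ✓
GC content: GC 11/22 = 50.0% ✓
length: length 22 ✓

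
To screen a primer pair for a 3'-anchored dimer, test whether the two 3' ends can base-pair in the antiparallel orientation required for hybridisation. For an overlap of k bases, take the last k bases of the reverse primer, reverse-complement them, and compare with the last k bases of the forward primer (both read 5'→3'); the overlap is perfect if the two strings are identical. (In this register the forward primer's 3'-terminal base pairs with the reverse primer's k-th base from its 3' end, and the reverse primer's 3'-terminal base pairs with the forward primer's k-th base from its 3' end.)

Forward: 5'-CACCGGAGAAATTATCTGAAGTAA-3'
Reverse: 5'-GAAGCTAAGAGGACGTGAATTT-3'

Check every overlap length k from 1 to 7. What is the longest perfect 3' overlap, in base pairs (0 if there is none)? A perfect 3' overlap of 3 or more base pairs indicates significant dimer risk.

Longest perfect overlap: 2 complementary base pairs; below the dimer-risk threshold (threshold 3).

Last 7 bases (5'→3') — forward …GAAGTAA, reverse …TGAATTT.
Reverse complement of the reverse primer's last 7 bases: AAATTCA; its first k bases are the reverse complement of the reverse primer's last k bases, so a perfect k-base overlap needs the forward primer's last k bases to equal them.
Comparing (forward last k vs required): k=1: A vs A ✓; k=2: AA vs AA ✓; k=3: TAA vs AAA ✗; k=4: GTAA vs AAAT ✗; k=5: AGTAA vs AAATT ✗; k=6: AAGTAA vs AAATTC ✗; k=7: GAAGTAA vs AAATTCA ✗.
Perfect overlaps at k = 1, 2; the largest is 2.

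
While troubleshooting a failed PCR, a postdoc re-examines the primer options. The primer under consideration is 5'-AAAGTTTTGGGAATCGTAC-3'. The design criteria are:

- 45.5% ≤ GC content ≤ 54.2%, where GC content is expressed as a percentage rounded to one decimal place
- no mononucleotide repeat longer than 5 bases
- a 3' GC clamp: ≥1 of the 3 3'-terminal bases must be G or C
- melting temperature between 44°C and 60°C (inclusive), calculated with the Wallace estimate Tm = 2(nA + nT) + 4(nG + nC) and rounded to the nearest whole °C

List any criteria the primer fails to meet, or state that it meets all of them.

Fails: GC content.

Base counts: A=6, T=6, G=5, C=2 (length 19).
GC content: GC 7/19 = 36.8%, outside 45.5–54.2% ✗
homopolymer run: longest run = 4 ✓
GC clamp: 3' end TAC has 1 G/C ✓
Tm: Tm = 2·12 + 4·7 = 52°C ✓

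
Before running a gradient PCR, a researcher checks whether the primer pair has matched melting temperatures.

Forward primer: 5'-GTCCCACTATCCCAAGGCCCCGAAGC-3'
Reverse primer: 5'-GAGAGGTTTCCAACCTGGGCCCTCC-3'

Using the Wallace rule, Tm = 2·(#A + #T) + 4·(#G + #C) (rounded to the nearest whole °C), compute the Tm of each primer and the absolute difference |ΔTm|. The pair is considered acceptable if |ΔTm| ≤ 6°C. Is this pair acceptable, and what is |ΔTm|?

Forward: A=6 T=3 G=5 C=12 → Tm = 2·9 + 4·17 = 86°C.
Reverse: A=4 T=5 G=7 C=9 → Tm = 2·9 + 4·16 = 82°C.
|ΔTm| = |86 − 82| = 4°C, ≤ 6°C.

|ΔTm| = 4°C; the pair is acceptable.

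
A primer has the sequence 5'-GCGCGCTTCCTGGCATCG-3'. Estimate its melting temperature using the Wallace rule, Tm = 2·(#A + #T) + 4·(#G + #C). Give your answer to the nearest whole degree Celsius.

62°C

Base counts: A=1, T=4, G=6, C=7 (length 18).
Tm = 2·(1+4) + 4·(6+7) = 2·5 + 4·13 = 10 + 52 = 62°C.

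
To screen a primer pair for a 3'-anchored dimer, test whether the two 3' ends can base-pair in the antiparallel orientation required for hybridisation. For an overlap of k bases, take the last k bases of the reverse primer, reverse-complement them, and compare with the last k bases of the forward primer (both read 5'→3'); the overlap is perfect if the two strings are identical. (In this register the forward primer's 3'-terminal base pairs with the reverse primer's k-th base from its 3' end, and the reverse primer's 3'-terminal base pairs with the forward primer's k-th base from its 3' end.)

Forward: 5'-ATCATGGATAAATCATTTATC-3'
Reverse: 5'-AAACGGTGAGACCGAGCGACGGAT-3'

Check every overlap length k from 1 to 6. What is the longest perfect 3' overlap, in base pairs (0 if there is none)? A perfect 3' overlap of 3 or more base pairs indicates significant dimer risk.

Last 6 bases (5'→3') — forward …TTTATC, reverse …ACGGAT.
Reverse complement of the reverse primer's last 6 bases: ATCCGT; its first k bases are the reverse complement of the reverse primer's last k bases, so a perfect k-base overlap needs the forward primer's last k bases to equal them.
Comparing (forward last k vs required): k=1: C vs A ✗; k=2: TC vs AT ✗; k=3: ATC vs ATC ✓; k=4: TATC vs ATCC ✗; k=5: TTATC vs ATCCG ✗; k=6: TTTATC vs ATCCGT ✗.
Only k = 3 is perfect, so the longest perfect 3' overlap is 3.

Longest perfect overlap: 3 complementary base pairs; significant dimer risk (threshold 3).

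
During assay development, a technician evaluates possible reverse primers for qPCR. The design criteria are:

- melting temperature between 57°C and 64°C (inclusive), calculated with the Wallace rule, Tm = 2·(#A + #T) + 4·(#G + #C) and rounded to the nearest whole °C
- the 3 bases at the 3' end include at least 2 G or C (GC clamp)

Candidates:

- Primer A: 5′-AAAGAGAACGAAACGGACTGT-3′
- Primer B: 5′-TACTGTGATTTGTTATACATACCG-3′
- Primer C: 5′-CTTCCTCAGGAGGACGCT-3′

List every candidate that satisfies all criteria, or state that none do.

Primer B and Primer C.

Primer A (21 nt, A=10 T=2 G=6 C=3): Tm = 2·12 + 4·9 = 60°C ✓; 3' end TGT has 1 G/C, need ≥2 ✗ — fails.
Primer B (24 nt, A=6 T=10 G=4 C=4): Tm = 2·16 + 4·8 = 64°C ✓; 3' end CCG has 3 G/C ✓ — passes.
Primer C (18 nt, A=3 T=4 G=5 C=6): Tm = 2·7 + 4·11 = 58°C ✓; 3' end GCT has 2 G/C ✓ — passes.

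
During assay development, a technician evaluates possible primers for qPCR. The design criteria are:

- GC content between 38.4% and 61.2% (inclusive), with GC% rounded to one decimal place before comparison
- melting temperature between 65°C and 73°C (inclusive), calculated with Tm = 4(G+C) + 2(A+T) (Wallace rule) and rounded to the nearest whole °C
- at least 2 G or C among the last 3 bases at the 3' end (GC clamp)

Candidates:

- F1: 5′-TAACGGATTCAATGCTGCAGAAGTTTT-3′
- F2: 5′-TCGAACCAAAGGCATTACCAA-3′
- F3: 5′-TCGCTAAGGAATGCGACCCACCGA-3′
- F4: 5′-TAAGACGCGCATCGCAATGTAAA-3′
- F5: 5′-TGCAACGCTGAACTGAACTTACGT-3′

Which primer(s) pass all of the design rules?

F5 only.

F1 (27 nt, A=8 T=9 G=6 C=4): GC 10/27 = 37.0%, outside 38.4–61.2% ✗; Tm = 2·17 + 4·10 = 74°C, outside 65–73°C ✗; 3' end TTT has 0 G/C, need ≥2 ✗ — fails.
F2 (21 nt, A=9 T=3 G=3 C=6): GC 9/21 = 42.9% ✓; Tm = 2·12 + 4·9 = 60°C, outside 65–73°C ✗; 3' end CAA has 1 G/C, need ≥2 ✗ — fails.
F3 (24 nt, A=7 T=3 G=6 C=8): GC 14/24 = 58.3% ✓; Tm = 2·10 + 4·14 = 76°C, outside 65–73°C ✗; 3' end CGA has 2 G/C ✓ — fails.
F4 (23 nt, A=9 T=4 G=5 C=5): GC 10/23 = 43.5% ✓; Tm = 2·13 + 4·10 = 66°C ✓; 3' end AAA has 0 G/C, need ≥2 ✗ — fails.
F5 (24 nt, A=7 T=6 G=5 C=6): GC 11/24 = 45.8% ✓; Tm = 2·13 + 4·11 = 70°C ✓; 3' end CGT has 2 G/C ✓ — passes.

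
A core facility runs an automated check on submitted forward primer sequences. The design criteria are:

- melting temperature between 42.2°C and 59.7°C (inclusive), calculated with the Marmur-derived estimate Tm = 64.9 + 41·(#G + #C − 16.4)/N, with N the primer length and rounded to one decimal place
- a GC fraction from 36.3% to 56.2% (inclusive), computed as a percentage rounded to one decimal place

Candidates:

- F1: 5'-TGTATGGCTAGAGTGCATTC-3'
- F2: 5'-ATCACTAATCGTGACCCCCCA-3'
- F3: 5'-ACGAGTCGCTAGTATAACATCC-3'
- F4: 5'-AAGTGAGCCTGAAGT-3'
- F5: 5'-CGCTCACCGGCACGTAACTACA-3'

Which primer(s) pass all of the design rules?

F1, F2 and F3.

F1 (20 nt, A=4 T=7 G=6 C=3): Tm = 64.9 + 41·(9 − 16.4)/20 = 49.7°C ✓; GC 9/20 = 45.0% ✓ — passes.
F2 (21 nt, A=6 T=4 G=2 C=9): Tm = 64.9 + 41·(11 − 16.4)/21 = 54.4°C ✓; GC 11/21 = 52.4% ✓ — passes.
F3 (22 nt, A=7 T=5 G=4 C=6): Tm = 64.9 + 41·(10 − 16.4)/22 = 53.0°C ✓; GC 10/22 = 45.5% ✓ — passes.
F4 (15 nt, A=5 T=3 G=5 C=2): Tm = 64.9 + 41·(7 − 16.4)/15 = 39.2°C, outside 42.2–59.7°C ✗; GC 7/15 = 46.7% ✓ — fails.
F5 (22 nt, A=6 T=3 G=4 C=9): Tm = 64.9 + 41·(13 − 16.4)/22 = 58.6°C ✓; GC 13/22 = 59.1%, outside 36.3–56.2% ✗ — fails.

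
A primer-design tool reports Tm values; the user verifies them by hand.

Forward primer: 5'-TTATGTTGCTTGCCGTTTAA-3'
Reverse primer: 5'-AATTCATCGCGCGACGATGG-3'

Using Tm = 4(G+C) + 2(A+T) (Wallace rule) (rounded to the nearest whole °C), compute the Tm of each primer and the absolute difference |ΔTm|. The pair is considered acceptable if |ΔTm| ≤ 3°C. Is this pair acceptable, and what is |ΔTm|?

Forward: A=3 T=10 G=4 C=3 → Tm = 2·13 + 4·7 = 54°C.
Reverse: A=5 T=4 G=6 C=5 → Tm = 2·9 + 4·11 = 62°C.
|ΔTm| = |54 − 62| = 8°C, > 3°C.

|ΔTm| = 8°C; the pair is not acceptable.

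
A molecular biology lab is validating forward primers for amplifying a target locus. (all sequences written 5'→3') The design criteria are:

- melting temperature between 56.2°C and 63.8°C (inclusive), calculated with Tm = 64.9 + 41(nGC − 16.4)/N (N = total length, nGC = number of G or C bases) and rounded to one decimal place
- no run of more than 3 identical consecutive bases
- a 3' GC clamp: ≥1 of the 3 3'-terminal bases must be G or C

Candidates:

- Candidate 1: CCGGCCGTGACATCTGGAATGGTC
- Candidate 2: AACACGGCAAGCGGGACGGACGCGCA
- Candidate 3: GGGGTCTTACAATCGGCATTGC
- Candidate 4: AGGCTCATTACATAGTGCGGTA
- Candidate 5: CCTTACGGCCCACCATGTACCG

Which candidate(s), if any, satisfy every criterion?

Candidate 1 (24 nt, A=4 T=5 G=8 C=7): Tm = 64.9 + 41·(15 − 16.4)/24 = 62.5°C ✓; longest run = 2 ✓; 3' end GTC has 2 G/C ✓ — passes.
Candidate 2 (26 nt, A=8 T=0 G=10 C=8): Tm = 64.9 + 41·(18 − 16.4)/26 = 67.4°C, outside 56.2–63.8°C ✗; longest run = 3 ✓; 3' end GCA has 2 G/C ✓ — fails.
Candidate 3 (22 nt, A=4 T=6 G=7 C=5): Tm = 64.9 + 41·(12 − 16.4)/22 = 56.7°C ✓; longest run = 4, exceeds 3 ✗; 3' end TGC has 2 G/C ✓ — fails.
Candidate 4 (22 nt, A=6 T=6 G=6 C=4): Tm = 64.9 + 41·(10 − 16.4)/22 = 53.0°C, outside 56.2–63.8°C ✗; longest run = 2 ✓; 3' end GTA has 1 G/C ✓ — fails.
Candidate 5 (22 nt, A=4 T=4 G=4 C=10): Tm = 64.9 + 41·(14 − 16.4)/22 = 60.4°C ✓; longest run = 3 ✓; 3' end CCG has 3 G/C ✓ — passes.

Candidate 1 and Candidate 5.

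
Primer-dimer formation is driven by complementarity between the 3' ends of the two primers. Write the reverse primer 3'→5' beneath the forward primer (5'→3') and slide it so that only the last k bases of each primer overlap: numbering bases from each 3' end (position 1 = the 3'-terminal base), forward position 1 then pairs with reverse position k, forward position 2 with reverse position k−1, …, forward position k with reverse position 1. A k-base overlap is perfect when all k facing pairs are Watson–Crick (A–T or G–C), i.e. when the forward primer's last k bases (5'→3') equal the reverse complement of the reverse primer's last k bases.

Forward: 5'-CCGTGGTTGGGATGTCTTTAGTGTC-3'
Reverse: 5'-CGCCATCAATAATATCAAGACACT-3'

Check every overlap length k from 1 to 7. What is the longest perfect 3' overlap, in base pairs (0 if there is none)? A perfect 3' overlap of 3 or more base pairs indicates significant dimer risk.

Longest perfect overlap: 6 complementary base pairs; significant dimer risk (threshold 3).

Last 7 bases (5'→3') — forward …TAGTGTC, reverse …AGACACT.
Reverse complement of the reverse primer's last 7 bases: AGTGTCT; its first k bases are the reverse complement of the reverse primer's last k bases, so a perfect k-base overlap needs the forward primer's last k bases to equal them.
Comparing (forward last k vs required): k=1: C vs A ✗; k=2: TC vs AG ✗; k=3: GTC vs AGT ✗; k=4: TGTC vs AGTG ✗; k=5: GTGTC vs AGTGT ✗; k=6: AGTGTC vs AGTGTC ✓; k=7: TAGTGTC vs AGTGTCT ✗.
Only k = 6 is perfect, so the longest perfect 3' overlap is 6.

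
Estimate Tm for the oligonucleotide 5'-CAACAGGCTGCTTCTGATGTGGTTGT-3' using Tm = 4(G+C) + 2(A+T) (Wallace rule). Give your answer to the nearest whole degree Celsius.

Base counts: A=4, T=9, G=8, C=5 (length 26).
Tm = 2·(4+9) + 4·(8+5) = 2·13 + 4·13 = 26 + 52 = 78°C.

78°C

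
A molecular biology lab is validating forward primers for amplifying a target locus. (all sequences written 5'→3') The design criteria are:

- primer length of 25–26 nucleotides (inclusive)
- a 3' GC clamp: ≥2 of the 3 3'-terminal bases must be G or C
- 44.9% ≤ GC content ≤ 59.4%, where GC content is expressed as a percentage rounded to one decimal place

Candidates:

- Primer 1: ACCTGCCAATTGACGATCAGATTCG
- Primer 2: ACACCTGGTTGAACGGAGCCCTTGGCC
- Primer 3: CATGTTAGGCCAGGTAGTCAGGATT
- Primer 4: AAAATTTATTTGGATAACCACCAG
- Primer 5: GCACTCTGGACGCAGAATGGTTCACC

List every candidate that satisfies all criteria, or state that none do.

Primer 1 (25 nt, A=7 T=6 G=5 C=7): length 25 ✓; 3' end TCG has 2 G/C ✓; GC 12/25 = 48.0% ✓ — passes.
Primer 2 (27 nt, A=5 T=5 G=8 C=9): length 27, outside 25–26 ✗; 3' end GCC has 3 G/C ✓; GC 17/27 = 63.0%, outside 44.9–59.4% ✗ — fails.
Primer 3 (25 nt, A=6 T=7 G=8 C=4): length 25 ✓; 3' end ATT has 0 G/C, need ≥2 ✗; GC 12/25 = 48.0% ✓ — fails.
Primer 4 (24 nt, A=10 T=7 G=3 C=4): length 24, outside 25–26 ✗; 3' end CAG has 2 G/C ✓; GC 7/24 = 29.2%, outside 44.9–59.4% ✗ — fails.
Primer 5 (26 nt, A=6 T=5 G=7 C=8): length 26 ✓; 3' end ACC has 2 G/C ✓; GC 15/26 = 57.7% ✓ — passes.

Primer 1 and Primer 5.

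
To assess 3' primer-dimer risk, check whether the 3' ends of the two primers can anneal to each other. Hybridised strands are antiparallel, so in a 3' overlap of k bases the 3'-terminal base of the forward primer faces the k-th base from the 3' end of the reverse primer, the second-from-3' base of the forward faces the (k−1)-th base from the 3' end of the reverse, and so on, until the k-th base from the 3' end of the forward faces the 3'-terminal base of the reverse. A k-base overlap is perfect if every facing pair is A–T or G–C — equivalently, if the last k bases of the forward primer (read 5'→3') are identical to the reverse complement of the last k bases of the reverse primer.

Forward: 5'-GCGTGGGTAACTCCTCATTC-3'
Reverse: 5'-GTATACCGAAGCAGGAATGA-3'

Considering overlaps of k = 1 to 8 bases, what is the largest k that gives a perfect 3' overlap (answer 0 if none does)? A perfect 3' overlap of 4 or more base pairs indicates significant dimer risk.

Last 8 bases (5'→3') — forward …CCTCATTC, reverse …AGGAATGA.
Reverse complement of the reverse primer's last 8 bases: TCATTCCT; its first k bases are the reverse complement of the reverse primer's last k bases, so a perfect k-base overlap needs the forward primer's last k bases to equal them.
Comparing (forward last k vs required): k=1: C vs T ✗; k=2: TC vs TC ✓; k=3: TTC vs TCA ✗; k=4: ATTC vs TCAT ✗; k=5: CATTC vs TCATT ✗; k=6: TCATTC vs TCATTC ✓; k=7: CTCATTC vs TCATTCC ✗; k=8: CCTCATTC vs TCATTCCT ✗.
Perfect overlaps at k = 2, 6; the largest is 6.

Longest perfect overlap: 6 complementary base pairs; significant dimer risk (threshold 4).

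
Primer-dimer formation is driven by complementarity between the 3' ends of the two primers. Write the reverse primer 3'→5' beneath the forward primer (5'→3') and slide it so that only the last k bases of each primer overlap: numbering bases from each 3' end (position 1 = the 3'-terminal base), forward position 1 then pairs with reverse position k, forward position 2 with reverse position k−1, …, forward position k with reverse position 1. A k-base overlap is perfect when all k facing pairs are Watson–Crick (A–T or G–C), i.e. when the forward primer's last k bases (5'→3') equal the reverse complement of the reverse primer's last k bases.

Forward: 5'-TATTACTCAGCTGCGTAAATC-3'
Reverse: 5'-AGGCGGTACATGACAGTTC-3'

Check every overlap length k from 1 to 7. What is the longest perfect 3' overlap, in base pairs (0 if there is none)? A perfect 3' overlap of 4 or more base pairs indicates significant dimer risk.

Last 7 bases (5'→3') — forward …GTAAATC, reverse …ACAGTTC.
Reverse complement of the reverse primer's last 7 bases: GAACTGT; its first k bases are the reverse complement of the reverse primer's last k bases, so a perfect k-base overlap needs the forward primer's last k bases to equal them.
Comparing (forward last k vs required): k=1: C vs G ✗; k=2: TC vs GA ✗; k=3: ATC vs GAA ✗; k=4: AATC vs GAAC ✗; k=5: AAATC vs GAACT ✗; k=6: TAAATC vs GAACTG ✗; k=7: GTAAATC vs GAACTGT ✗.
No overlap length from 1 to 7 is perfect, so the longest perfect 3' overlap is 0.

Longest perfect overlap: 0 complementary base pairs; below the dimer-risk threshold (threshold 4).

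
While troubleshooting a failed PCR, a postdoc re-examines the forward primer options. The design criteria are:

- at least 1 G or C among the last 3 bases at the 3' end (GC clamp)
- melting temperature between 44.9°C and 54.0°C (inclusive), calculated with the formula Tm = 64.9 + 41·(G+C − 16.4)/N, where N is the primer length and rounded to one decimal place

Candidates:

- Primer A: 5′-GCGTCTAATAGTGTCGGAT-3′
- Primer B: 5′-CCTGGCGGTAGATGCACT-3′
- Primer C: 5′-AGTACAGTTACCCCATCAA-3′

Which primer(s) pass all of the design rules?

Primer A, Primer B and Primer C.

Primer A (19 nt, A=4 T=6 G=6 C=3): 3' end GAT has 1 G/C ✓; Tm = 64.9 + 41·(9 − 16.4)/19 = 48.9°C ✓ — passes.
Primer B (18 nt, A=3 T=4 G=6 C=5): 3' end ACT has 1 G/C ✓; Tm = 64.9 + 41·(11 − 16.4)/18 = 52.6°C ✓ — passes.
Primer C (19 nt, A=7 T=4 G=2 C=6): 3' end CAA has 1 G/C ✓; Tm = 64.9 + 41·(8 − 16.4)/19 = 46.8°C ✓ — passes.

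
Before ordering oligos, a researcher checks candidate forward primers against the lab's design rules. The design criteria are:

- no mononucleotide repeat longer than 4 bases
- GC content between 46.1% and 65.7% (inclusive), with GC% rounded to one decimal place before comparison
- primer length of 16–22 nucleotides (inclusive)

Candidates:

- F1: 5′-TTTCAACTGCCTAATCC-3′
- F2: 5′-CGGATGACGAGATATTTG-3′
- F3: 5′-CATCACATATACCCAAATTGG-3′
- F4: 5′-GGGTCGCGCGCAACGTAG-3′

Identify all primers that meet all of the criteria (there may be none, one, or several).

F1 (17 nt, A=4 T=6 G=1 C=6): longest run = 3 ✓; GC 7/17 = 41.2%, outside 46.1–65.7% ✗; length 17 ✓ — fails.
F2 (18 nt, A=5 T=5 G=6 C=2): longest run = 3 ✓; GC 8/18 = 44.4%, outside 46.1–65.7% ✗; length 18 ✓ — fails.
F3 (21 nt, A=8 T=5 G=2 C=6): longest run = 3 ✓; GC 8/21 = 38.1%, outside 46.1–65.7% ✗; length 21 ✓ — fails.
F4 (18 nt, A=3 T=2 G=8 C=5): longest run = 3 ✓; GC 13/18 = 72.2%, outside 46.1–65.7% ✗; length 18 ✓ — fails.

None of the candidates satisfy all criteria.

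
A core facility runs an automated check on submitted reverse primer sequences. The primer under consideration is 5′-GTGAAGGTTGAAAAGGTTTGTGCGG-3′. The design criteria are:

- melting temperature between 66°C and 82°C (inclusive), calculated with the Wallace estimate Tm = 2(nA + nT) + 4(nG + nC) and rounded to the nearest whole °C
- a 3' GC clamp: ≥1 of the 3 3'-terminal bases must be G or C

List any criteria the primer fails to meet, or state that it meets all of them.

Meets all criteria.

Base counts: A=6, T=7, G=11, C=1 (length 25).
Tm: Tm = 2·13 + 4·12 = 74°C ✓
GC clamp: 3' end CGG has 3 G/C ✓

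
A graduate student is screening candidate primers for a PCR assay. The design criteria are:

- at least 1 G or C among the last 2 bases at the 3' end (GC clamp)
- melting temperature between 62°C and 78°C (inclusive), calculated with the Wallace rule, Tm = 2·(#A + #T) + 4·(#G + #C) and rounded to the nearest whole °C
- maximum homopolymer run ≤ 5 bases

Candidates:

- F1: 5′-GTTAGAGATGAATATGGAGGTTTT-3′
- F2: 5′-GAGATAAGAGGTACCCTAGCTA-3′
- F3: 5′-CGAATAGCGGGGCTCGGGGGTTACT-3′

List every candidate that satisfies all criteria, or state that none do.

F1 (24 nt, A=7 T=9 G=8 C=0): 3' end TT has 0 G/C, need ≥1 ✗; Tm = 2·16 + 4·8 = 64°C ✓; longest run = 4 ✓ — fails.
F2 (22 nt, A=8 T=4 G=6 C=4): 3' end TA has 0 G/C, need ≥1 ✗; Tm = 2·12 + 4·10 = 64°C ✓; longest run = 3 ✓ — fails.
F3 (25 nt, A=4 T=5 G=11 C=5): 3' end CT has 1 G/C ✓; Tm = 2·9 + 4·16 = 82°C, outside 62–78°C ✗; longest run = 5 ✓ — fails.

None of the candidates satisfy all criteria.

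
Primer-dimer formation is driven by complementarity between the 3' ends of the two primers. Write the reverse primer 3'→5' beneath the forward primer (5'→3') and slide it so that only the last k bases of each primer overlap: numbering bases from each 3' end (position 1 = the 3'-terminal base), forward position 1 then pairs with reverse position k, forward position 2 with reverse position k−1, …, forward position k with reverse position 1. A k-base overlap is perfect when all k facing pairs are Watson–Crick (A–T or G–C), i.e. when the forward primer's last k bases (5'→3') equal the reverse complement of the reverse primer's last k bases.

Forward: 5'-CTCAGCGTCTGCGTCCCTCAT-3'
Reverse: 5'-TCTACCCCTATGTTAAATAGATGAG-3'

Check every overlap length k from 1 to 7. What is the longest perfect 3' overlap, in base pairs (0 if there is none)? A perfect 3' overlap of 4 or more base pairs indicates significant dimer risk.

Last 7 bases (5'→3') — forward …CCCTCAT, reverse …AGATGAG.
Reverse complement of the reverse primer's last 7 bases: CTCATCT; its first k bases are the reverse complement of the reverse primer's last k bases, so a perfect k-base overlap needs the forward primer's last k bases to equal them.
Comparing (forward last k vs required): k=1: T vs C ✗; k=2: AT vs CT ✗; k=3: CAT vs CTC ✗; k=4: TCAT vs CTCA ✗; k=5: CTCAT vs CTCAT ✓; k=6: CCTCAT vs CTCATC ✗; k=7: CCCTCAT vs CTCATCT ✗.
Only k = 5 is perfect, so the longest perfect 3' overlap is 5.

Longest perfect overlap: 5 complementary base pairs; significant dimer risk (threshold 4).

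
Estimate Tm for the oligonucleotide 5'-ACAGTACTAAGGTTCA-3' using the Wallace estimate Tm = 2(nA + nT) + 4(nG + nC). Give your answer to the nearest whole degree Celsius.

Base counts: A=6, T=4, G=3, C=3 (length 16).
Tm = 2·(6+4) + 4·(3+3) = 2·10 + 4·6 = 20 + 24 = 44°C.

44°C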